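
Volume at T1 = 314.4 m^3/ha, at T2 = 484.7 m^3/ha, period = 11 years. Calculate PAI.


Formula: PAI = (V_T2 - V_T1) / (T2 - T1)
Volume increment = 484.7 - 314.4 = 170.3 m^3/ha
PAI = 170.3 / 11 = 15.48 m^3/ha/year

15.48


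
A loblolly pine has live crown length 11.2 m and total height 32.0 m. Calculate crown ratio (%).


Formula: Crown Ratio = (Crown Length / Total Height) * 100
CR = (11.2 m / 32.0 m) * 100
CR = 0.35 * 100 = 35.0%

35.0


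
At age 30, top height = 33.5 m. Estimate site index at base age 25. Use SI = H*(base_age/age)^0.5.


Formula: SI = H_dom * (base_age / age)^0.5
Age ratio = 25 / 30 = 0.83333
sqrt(age_ratio) = 0.91287
SI = 33.5 * 0.91287 = 30.6 m

30.6


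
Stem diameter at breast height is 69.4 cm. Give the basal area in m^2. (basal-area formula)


Formula: BA = pi * (DBH/2)^2 / 10000  (cm^2 to m^2)
Radius = DBH/2 = 69.4/2 = 34.7 cm
BA = pi * 34.7^2 / 10000
   = 3782.7603 cm^2 / 10000
   = 0.3783 m^2

0.3783


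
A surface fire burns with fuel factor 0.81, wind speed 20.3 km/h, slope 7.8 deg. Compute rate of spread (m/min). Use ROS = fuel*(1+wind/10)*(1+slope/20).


Formula: ROS = fuel * (1 + wind/10) * (1 + slope/20)
Wind factor = 1 + 20.3/10 = 3.03
Slope factor = 1 + 7.8/20 = 1.39
ROS = 0.81 * 3.03 * 1.39 = 3.41 m/min

3.41


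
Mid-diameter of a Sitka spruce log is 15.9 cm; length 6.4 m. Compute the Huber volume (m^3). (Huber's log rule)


Huber: V = Am * L,  Am = pi*(Dm/200)^2
Am = pi*(15.9/200)^2 = 0.019856 m^2
V = 0.019856*6.4 = 0.1271 m^3

0.1271


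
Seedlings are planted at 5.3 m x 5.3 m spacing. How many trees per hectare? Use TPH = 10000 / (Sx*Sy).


Formula: TPH = 10000 m^2/ha / (spacing_x * spacing_y)
Area per tree = 5.3 m * 5.3 m = 28.09 m^2
TPH = 10000 / 28.09 = 356 trees/ha

356


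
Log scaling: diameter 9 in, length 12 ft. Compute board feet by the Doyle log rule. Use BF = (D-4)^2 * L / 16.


Doyle: BF = (D - 4)^2 * L / 16
Adjusted diameter = 9 - 4 = 5 in
(D-4)^2 = 5^2 = 25
BF = 25 * 12 / 16 = 19 BF

19


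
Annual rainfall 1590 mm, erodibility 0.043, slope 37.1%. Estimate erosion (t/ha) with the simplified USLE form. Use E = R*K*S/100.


Formula: E = R * K * S / 100  (simplified USLE)
R * K = 1590 * 0.043 = 68.37
E = 68.37 * 37.1 / 100 = 25.37 t/ha

25.37


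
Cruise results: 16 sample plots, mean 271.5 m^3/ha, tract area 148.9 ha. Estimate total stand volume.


Formula: Total Volume = Mean Volume per ha * Total Area
Total Volume = 271.5 m^3/ha * 148.9 ha
Total Volume = 40426 m^3

40426


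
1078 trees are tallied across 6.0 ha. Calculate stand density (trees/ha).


Formula: Stand Density = N_trees / Area_ha
Density = 1078 trees / 6.0 ha
Density = 180 trees/ha

180


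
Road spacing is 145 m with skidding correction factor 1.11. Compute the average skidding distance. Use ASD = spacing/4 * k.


Formula: ASD = (spacing / 4) * correction
Uncorrected distance = spacing / 4 = 145 / 4 = 36.25 m
ASD = 36.25 * 1.11 = 40 m

40


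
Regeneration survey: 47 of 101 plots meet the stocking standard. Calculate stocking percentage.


Formula: Stocking % = stocked plots / total plots * 100
Stocking = 47 / 101 * 100
Stocking = 0.4653 * 100 = 46.5%

46.5


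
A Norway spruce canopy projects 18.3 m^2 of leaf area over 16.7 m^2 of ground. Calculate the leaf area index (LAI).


Formula: LAI = total leaf area / ground area  (dimensionless)
LAI = 18.3 m^2 / 16.7 m^2
LAI = 1.1

1.1


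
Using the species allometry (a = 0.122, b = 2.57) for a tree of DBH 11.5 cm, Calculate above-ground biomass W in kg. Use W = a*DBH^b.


Formula: W = a * DBH^b  (allometric power law)
DBH^b = 11.5^2.57 = 532.1002
W = 0.122 * 532.1002 = 64.9 kg

64.9


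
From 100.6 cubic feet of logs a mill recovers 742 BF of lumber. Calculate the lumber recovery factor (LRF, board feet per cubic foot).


Formula: LRF = Lumber Output (BF) / Log Input (ft^3)
LRF = 742 BF / 100.6 ft^3
LRF = 7.38 BF/ft^3

7.38


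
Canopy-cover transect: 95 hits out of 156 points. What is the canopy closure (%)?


Formula: Canopy closure = covered points / total points * 100
Closure = 95 / 156 * 100
Closure = 0.609 * 100 = 60.9%

60.9


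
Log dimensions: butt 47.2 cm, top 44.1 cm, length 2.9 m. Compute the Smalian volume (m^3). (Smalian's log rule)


Smalian: V = (A1 + A2)/2 * L,  A = pi*(D/200)^2
A1 = pi*(47.2/200)^2 = 0.174974 m^2
A2 = pi*(44.1/200)^2 = 0.152745 m^2
V = (0.174974+0.152745)/2*2.9 = 0.4752 m^3

0.4752


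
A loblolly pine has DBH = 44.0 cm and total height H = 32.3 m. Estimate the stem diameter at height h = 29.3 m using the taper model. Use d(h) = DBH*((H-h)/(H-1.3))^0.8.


Taper: d(h) = DBH * ((H - h) / (H - 1.3))^0.8
Numerator = H - h = 32.3 - 29.3 = 3.0 m
Denominator = H - 1.3 = 32.3 - 1.3 = 31.0 m
Ratio = 3.0 / 31.0 = 0.09677
d = 44.0 * 0.09677^0.8 = 6.8 cm

6.8


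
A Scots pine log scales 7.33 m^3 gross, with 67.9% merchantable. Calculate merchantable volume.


Formula: MV = V_total * (merchantable_pct / 100)
Merchantable fraction = 67.9% / 100 = 0.679
MV = 7.33 m^3 * 0.679 = 4.977 m^3

4.977


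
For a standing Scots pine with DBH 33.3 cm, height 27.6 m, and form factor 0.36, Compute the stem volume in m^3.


Formula: V = pi * (DBH/200)^2 * H * ff
Radius = DBH/200 = 33.3/200 = 0.1665 m
Radius^2 = 0.1665^2 = 0.02772225 m^2
V = pi * 0.02772225 * 27.6 * 0.36
V = 0.865 m^3

0.865


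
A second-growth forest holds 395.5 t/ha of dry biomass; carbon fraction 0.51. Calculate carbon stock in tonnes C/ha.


Formula: Carbon Stock = Biomass * Carbon Fraction
C = 395.5 t/ha * 0.51
C = 201.7 t C/ha

201.7


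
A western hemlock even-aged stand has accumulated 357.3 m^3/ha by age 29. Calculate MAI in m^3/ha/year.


Formula: MAI = Total Volume / Stand Age
MAI = 357.3 m^3/ha / 29 years
MAI = 12.32 m^3/ha/year

12.32


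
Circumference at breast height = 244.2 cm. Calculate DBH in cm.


Formula: DBH = C / pi
DBH = 244.2 / pi
pi = 3.14159...
DBH = 77.7 cm

77.7


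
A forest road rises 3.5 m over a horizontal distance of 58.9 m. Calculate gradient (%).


Formula: Gradient = rise / run * 100
Gradient = 3.5 / 58.9 * 100 = 5.9%

5.9


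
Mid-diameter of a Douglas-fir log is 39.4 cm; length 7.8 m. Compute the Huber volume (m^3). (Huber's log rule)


Huber: V = Am * L,  Am = pi*(Dm/200)^2
Am = pi*(39.4/200)^2 = 0.121922 m^2
V = 0.121922*7.8 = 0.951 m^3

0.951


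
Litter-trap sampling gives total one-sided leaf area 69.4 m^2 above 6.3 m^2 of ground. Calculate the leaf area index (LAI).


Formula: LAI = total leaf area / ground area  (dimensionless)
LAI = 69.4 m^2 / 6.3 m^2
LAI = 11.02

11.02


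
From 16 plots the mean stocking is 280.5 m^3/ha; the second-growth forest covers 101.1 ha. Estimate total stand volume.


Formula: Total Volume = Mean Volume per ha * Total Area
Total Volume = 280.5 m^3/ha * 101.1 ha
Total Volume = 28359 m^3

28359


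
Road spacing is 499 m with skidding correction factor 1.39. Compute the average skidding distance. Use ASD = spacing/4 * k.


Formula: ASD = (spacing / 4) * correction
Uncorrected distance = spacing / 4 = 499 / 4 = 124.75 m
ASD = 124.75 * 1.39 = 173 m

173


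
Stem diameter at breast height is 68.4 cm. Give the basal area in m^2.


Formula: BA = pi * (DBH/2)^2 / 10000  (cm^2 to m^2)
Radius = DBH/2 = 68.4/2 = 34.2 cm
BA = pi * 34.2^2 / 10000
   = 3674.5324 cm^2 / 10000
   = 0.3675 m^2

0.3675


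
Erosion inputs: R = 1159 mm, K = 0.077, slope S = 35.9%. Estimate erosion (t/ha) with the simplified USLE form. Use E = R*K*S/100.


Formula: E = R * K * S / 100  (simplified USLE)
R * K = 1159 * 0.077 = 89.243
E = 89.243 * 35.9 / 100 = 32.04 t/ha

32.04


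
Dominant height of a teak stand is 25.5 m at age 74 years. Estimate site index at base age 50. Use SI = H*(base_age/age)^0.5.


Formula: SI = H_dom * (base_age / age)^0.5
Age ratio = 50 / 74 = 0.67568
sqrt(age_ratio) = 0.82199
SI = 25.5 * 0.82199 = 21.0 m

21.0


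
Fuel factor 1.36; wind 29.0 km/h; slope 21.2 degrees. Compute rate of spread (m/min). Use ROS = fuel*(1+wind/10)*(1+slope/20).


Formula: ROS = fuel * (1 + wind/10) * (1 + slope/20)
Wind factor = 1 + 29.0/10 = 3.9
Slope factor = 1 + 21.2/20 = 2.06
ROS = 1.36 * 3.9 * 2.06 = 10.93 m/min

10.93


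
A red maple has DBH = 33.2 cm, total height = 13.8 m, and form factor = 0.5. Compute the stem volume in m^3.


Formula: V = pi * (DBH/200)^2 * H * ff
Radius = DBH/200 = 33.2/200 = 0.166 m
Radius^2 = 0.166^2 = 0.027556 m^2
V = pi * 0.027556 * 13.8 * 0.5
V = 0.597 m^3

0.597


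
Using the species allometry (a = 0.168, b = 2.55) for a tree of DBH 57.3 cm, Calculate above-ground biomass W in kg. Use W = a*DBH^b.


Formula: W = a * DBH^b  (allometric power law)
DBH^b = 57.3^2.55 = 30429.4628
W = 0.168 * 30429.4628 = 5112.1 kg

5112.1


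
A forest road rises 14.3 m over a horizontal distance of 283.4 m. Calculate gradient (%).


Formula: Gradient = rise / run * 100
Gradient = 14.3 / 283.4 * 100 = 5.0%

5.0


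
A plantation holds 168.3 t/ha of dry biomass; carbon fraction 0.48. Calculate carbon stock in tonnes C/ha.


Formula: Carbon Stock = Biomass * Carbon Fraction
C = 168.3 t/ha * 0.48
C = 80.8 t C/ha

80.8


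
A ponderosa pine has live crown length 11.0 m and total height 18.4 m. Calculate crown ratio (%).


Formula: Crown Ratio = (Crown Length / Total Height) * 100
CR = (11.0 m / 18.4 m) * 100
CR = 0.5978 * 100 = 59.8%

59.8


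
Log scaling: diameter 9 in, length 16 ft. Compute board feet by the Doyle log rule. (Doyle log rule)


Doyle: BF = (D - 4)^2 * L / 16
Adjusted diameter = 9 - 4 = 5 in
(D-4)^2 = 5^2 = 25
BF = 25 * 16 / 16 = 25 BF

25


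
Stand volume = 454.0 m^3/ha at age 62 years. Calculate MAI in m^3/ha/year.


Formula: MAI = Total Volume / Stand Age
MAI = 454.0 m^3/ha / 62 years
MAI = 7.32 m^3/ha/year

7.32


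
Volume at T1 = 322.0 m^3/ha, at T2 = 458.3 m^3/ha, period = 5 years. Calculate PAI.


Formula: PAI = (V_T2 - V_T1) / (T2 - T1)
Volume increment = 458.3 - 322.0 = 136.3 m^3/ha
PAI = 136.3 / 5 = 27.26 m^3/ha/year

27.26


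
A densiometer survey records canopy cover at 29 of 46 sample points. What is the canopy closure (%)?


Formula: Canopy closure = covered points / total points * 100
Closure = 29 / 46 * 100
Closure = 0.6304 * 100 = 63.0%

63.0


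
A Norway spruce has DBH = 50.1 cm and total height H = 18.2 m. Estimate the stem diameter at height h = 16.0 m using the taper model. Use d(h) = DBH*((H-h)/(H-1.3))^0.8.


Taper: d(h) = DBH * ((H - h) / (H - 1.3))^0.8
Numerator = H - h = 18.2 - 16.0 = 2.2 m
Denominator = H - 1.3 = 18.2 - 1.3 = 16.9 m
Ratio = 2.2 / 16.9 = 0.13018
d = 50.1 * 0.13018^0.8 = 9.8 cm

9.8


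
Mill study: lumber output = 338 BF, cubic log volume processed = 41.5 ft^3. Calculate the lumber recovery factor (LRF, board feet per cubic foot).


Formula: LRF = Lumber Output (BF) / Log Input (ft^3)
LRF = 338 BF / 41.5 ft^3
LRF = 8.14 BF/ft^3

8.14


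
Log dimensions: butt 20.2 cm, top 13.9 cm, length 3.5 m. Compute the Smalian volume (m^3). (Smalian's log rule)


Smalian: V = (A1 + A2)/2 * L,  A = pi*(D/200)^2
A1 = pi*(20.2/200)^2 = 0.032047 m^2
A2 = pi*(13.9/200)^2 = 0.015175 m^2
V = (0.032047+0.015175)/2*3.5 = 0.0826 m^3

0.0826


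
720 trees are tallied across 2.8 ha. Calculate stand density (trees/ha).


Formula: Stand Density = N_trees / Area_ha
Density = 720 trees / 2.8 ha
Density = 257 trees/ha

257


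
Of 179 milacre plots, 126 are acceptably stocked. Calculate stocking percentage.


Formula: Stocking % = stocked plots / total plots * 100
Stocking = 126 / 179 * 100
Stocking = 0.7039 * 100 = 70.4%

70.4


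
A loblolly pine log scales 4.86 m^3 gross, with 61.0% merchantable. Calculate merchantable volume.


Formula: MV = V_total * (merchantable_pct / 100)
Merchantable fraction = 61.0% / 100 = 0.61
MV = 4.86 m^3 * 0.61 = 2.965 m^3

2.965


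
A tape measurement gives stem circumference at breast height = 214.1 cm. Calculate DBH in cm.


Formula: DBH = C / pi
DBH = 214.1 / pi
pi = 3.14159...
DBH = 68.2 cm

68.2


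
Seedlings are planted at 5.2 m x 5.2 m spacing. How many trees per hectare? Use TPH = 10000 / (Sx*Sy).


Formula: TPH = 10000 m^2/ha / (spacing_x * spacing_y)
Area per tree = 5.2 m * 5.2 m = 27.04 m^2
TPH = 10000 / 27.04 = 370 trees/ha

370


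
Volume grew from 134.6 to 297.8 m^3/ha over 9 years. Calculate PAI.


Formula: PAI = (V_T2 - V_T1) / (T2 - T1)
Volume increment = 297.8 - 134.6 = 163.2 m^3/ha
PAI = 163.2 / 9 = 18.13 m^3/ha/year

18.13


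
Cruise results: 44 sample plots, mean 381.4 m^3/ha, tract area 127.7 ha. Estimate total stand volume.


Formula: Total Volume = Mean Volume per ha * Total Area
Total Volume = 381.4 m^3/ha * 127.7 ha
Total Volume = 48705 m^3

48705


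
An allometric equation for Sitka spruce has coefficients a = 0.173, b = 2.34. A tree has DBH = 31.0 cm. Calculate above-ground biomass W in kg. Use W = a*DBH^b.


Formula: W = a * DBH^b  (allometric power law)
DBH^b = 31.0^2.34 = 3088.7756
W = 0.173 * 3088.7756 = 534.4 kg

534.4


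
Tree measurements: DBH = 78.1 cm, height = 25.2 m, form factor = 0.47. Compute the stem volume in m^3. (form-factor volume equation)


Formula: V = pi * (DBH/200)^2 * H * ff
Radius = DBH/200 = 78.1/200 = 0.3905 m
Radius^2 = 0.3905^2 = 0.15249025 m^2
V = pi * 0.15249025 * 25.2 * 0.47
V = 5.674 m^3

5.674


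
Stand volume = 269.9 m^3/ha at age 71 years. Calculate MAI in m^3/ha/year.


Formula: MAI = Total Volume / Stand Age
MAI = 269.9 m^3/ha / 71 years
MAI = 3.8 m^3/ha/year

3.8


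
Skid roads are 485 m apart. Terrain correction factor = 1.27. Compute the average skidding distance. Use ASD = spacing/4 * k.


Formula: ASD = (spacing / 4) * correction
Uncorrected distance = spacing / 4 = 485 / 4 = 121.25 m
ASD = 121.25 * 1.27 = 154 m

154


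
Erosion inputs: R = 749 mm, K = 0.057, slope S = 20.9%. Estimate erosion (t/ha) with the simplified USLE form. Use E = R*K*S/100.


Formula: E = R * K * S / 100  (simplified USLE)
R * K = 749 * 0.057 = 42.693
E = 42.693 * 20.9 / 100 = 8.92 t/ha

8.92


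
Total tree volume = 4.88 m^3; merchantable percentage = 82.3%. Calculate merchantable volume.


Formula: MV = V_total * (merchantable_pct / 100)
Merchantable fraction = 82.3% / 100 = 0.823
MV = 4.88 m^3 * 0.823 = 4.016 m^3

4.016


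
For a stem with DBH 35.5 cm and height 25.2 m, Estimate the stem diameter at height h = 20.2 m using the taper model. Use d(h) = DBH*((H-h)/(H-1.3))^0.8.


Taper: d(h) = DBH * ((H - h) / (H - 1.3))^0.8
Numerator = H - h = 25.2 - 20.2 = 5.0 m
Denominator = H - 1.3 = 25.2 - 1.3 = 23.9 m
Ratio = 5.0 / 23.9 = 0.20921
d = 35.5 * 0.20921^0.8 = 10.2 cm

10.2


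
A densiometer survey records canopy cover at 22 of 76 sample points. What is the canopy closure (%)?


Formula: Canopy closure = covered points / total points * 100
Closure = 22 / 76 * 100
Closure = 0.2895 * 100 = 28.9%

28.9


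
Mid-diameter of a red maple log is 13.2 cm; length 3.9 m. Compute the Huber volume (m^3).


Huber: V = Am * L,  Am = pi*(Dm/200)^2
Am = pi*(13.2/200)^2 = 0.013685 m^2
V = 0.013685*3.9 = 0.0534 m^3

0.0534


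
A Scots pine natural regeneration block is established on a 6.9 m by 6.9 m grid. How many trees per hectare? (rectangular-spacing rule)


Formula: TPH = 10000 m^2/ha / (spacing_x * spacing_y)
Area per tree = 6.9 m * 6.9 m = 47.61 m^2
TPH = 10000 / 47.61 = 210 trees/ha

210


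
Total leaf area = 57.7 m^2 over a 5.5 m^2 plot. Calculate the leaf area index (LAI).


Formula: LAI = total leaf area / ground area  (dimensionless)
LAI = 57.7 m^2 / 5.5 m^2
LAI = 10.49

10.49


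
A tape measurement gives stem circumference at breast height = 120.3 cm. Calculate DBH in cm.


Formula: DBH = C / pi
DBH = 120.3 / pi
pi = 3.14159...
DBH = 38.3 cm

38.3


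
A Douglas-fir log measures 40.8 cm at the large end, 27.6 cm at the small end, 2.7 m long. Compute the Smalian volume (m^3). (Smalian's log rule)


Smalian: V = (A1 + A2)/2 * L,  A = pi*(D/200)^2
A1 = pi*(40.8/200)^2 = 0.130741 m^2
A2 = pi*(27.6/200)^2 = 0.059828 m^2
V = (0.130741+0.059828)/2*2.7 = 0.2573 m^3

0.2573


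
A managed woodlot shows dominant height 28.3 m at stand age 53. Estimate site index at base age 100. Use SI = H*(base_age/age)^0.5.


Formula: SI = H_dom * (base_age / age)^0.5
Age ratio = 100 / 53 = 1.88679
sqrt(age_ratio) = 1.37361
SI = 28.3 * 1.37361 = 38.9 m

38.9


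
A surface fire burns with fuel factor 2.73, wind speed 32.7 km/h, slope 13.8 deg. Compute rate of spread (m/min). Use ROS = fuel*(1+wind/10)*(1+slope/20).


Formula: ROS = fuel * (1 + wind/10) * (1 + slope/20)
Wind factor = 1 + 32.7/10 = 4.27
Slope factor = 1 + 13.8/20 = 1.69
ROS = 2.73 * 4.27 * 1.69 = 19.7 m/min

19.7


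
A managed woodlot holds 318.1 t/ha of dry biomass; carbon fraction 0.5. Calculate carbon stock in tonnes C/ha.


Formula: Carbon Stock = Biomass * Carbon Fraction
C = 318.1 t/ha * 0.5
C = 159.1 t C/ha

159.1


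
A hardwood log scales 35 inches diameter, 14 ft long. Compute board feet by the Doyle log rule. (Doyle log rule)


Doyle: BF = (D - 4)^2 * L / 16
Adjusted diameter = 35 - 4 = 31 in
(D-4)^2 = 31^2 = 961
BF = 961 * 14 / 16 = 841 BF

841


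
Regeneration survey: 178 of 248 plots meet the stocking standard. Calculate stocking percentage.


Formula: Stocking % = stocked plots / total plots * 100
Stocking = 178 / 248 * 100
Stocking = 0.7177 * 100 = 71.8%

71.8


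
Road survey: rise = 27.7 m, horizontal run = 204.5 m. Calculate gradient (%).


Formula: Gradient = rise / run * 100
Gradient = 27.7 / 204.5 * 100 = 13.5%

13.5


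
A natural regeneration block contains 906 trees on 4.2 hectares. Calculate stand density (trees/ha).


Formula: Stand Density = N_trees / Area_ha
Density = 906 trees / 4.2 ha
Density = 216 trees/ha

216


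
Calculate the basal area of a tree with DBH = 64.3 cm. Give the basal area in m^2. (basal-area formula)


Formula: BA = pi * (DBH/2)^2 / 10000  (cm^2 to m^2)
Radius = DBH/2 = 64.3/2 = 32.15 cm
BA = pi * 32.15^2 / 10000
   = 3247.2209 cm^2 / 10000
   = 0.3247 m^2

0.3247


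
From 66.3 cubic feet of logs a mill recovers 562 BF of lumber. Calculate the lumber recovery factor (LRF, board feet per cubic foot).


Formula: LRF = Lumber Output (BF) / Log Input (ft^3)
LRF = 562 BF / 66.3 ft^3
LRF = 8.48 BF/ft^3

8.48


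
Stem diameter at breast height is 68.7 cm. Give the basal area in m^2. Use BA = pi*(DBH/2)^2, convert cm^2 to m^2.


Formula: BA = pi * (DBH/2)^2 / 10000  (cm^2 to m^2)
Radius = DBH/2 = 68.7/2 = 34.35 cm
BA = pi * 34.35^2 / 10000
   = 3706.8359 cm^2 / 10000
   = 0.3707 m^2

0.3707


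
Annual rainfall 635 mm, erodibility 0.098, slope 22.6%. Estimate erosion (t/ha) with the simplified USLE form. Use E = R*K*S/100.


Formula: E = R * K * S / 100  (simplified USLE)
R * K = 635 * 0.098 = 62.23
E = 62.23 * 22.6 / 100 = 14.06 t/ha

14.06


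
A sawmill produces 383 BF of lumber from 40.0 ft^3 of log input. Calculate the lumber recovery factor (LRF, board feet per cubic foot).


Formula: LRF = Lumber Output (BF) / Log Input (ft^3)
LRF = 383 BF / 40.0 ft^3
LRF = 9.58 BF/ft^3

9.58


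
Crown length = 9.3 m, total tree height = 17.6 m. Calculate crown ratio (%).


Formula: Crown Ratio = (Crown Length / Total Height) * 100
CR = (9.3 m / 17.6 m) * 100
CR = 0.5284 * 100 = 52.8%

52.8


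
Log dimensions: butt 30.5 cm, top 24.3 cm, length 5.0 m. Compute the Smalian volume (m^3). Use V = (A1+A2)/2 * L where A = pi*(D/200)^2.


Smalian: V = (A1 + A2)/2 * L,  A = pi*(D/200)^2
A1 = pi*(30.5/200)^2 = 0.073062 m^2
A2 = pi*(24.3/200)^2 = 0.046377 m^2
V = (0.073062+0.046377)/2*5.0 = 0.2986 m^3

0.2986


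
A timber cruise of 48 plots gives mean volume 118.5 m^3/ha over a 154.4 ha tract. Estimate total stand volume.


Formula: Total Volume = Mean Volume per ha * Total Area
Total Volume = 118.5 m^3/ha * 154.4 ha
Total Volume = 18296 m^3

18296


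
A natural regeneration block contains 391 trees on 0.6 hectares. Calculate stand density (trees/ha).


Formula: Stand Density = N_trees / Area_ha
Density = 391 trees / 0.6 ha
Density = 652 trees/ha

652


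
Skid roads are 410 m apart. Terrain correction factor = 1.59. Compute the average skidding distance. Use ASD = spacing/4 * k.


Formula: ASD = (spacing / 4) * correction
Uncorrected distance = spacing / 4 = 410 / 4 = 102.5 m
ASD = 102.5 * 1.59 = 163 m

163


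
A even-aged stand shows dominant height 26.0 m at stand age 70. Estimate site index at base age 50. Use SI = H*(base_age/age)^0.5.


Formula: SI = H_dom * (base_age / age)^0.5
Age ratio = 50 / 70 = 0.71429
sqrt(age_ratio) = 0.84515
SI = 26.0 * 0.84515 = 22.0 m

22.0


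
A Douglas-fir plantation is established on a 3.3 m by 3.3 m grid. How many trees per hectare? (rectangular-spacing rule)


Formula: TPH = 10000 m^2/ha / (spacing_x * spacing_y)
Area per tree = 3.3 m * 3.3 m = 10.89 m^2
TPH = 10000 / 10.89 = 918 trees/ha

918


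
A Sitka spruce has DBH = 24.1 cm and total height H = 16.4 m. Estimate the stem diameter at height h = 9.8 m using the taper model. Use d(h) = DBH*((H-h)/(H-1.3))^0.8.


Taper: d(h) = DBH * ((H - h) / (H - 1.3))^0.8
Numerator = H - h = 16.4 - 9.8 = 6.6 m
Denominator = H - 1.3 = 16.4 - 1.3 = 15.1 m
Ratio = 6.6 / 15.1 = 0.43709
d = 24.1 * 0.43709^0.8 = 12.4 cm

12.4


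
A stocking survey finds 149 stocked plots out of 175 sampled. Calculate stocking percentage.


Formula: Stocking % = stocked plots / total plots * 100
Stocking = 149 / 175 * 100
Stocking = 0.8514 * 100 = 85.1%

85.1


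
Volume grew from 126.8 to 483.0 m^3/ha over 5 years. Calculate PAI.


Formula: PAI = (V_T2 - V_T1) / (T2 - T1)
Volume increment = 483.0 - 126.8 = 356.2 m^3/ha
PAI = 356.2 / 5 = 71.24 m^3/ha/year

71.24


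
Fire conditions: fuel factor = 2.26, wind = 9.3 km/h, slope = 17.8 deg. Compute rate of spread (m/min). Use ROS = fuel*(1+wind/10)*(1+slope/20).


Formula: ROS = fuel * (1 + wind/10) * (1 + slope/20)
Wind factor = 1 + 9.3/10 = 1.93
Slope factor = 1 + 17.8/20 = 1.89
ROS = 2.26 * 1.93 * 1.89 = 8.24 m/min

8.24


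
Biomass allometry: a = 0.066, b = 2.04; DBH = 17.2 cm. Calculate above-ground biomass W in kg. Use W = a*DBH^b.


Formula: W = a * DBH^b  (allometric power law)
DBH^b = 17.2^2.04 = 331.4958
W = 0.066 * 331.4958 = 21.9 kg

21.9


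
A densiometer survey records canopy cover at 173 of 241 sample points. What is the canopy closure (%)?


Formula: Canopy closure = covered points / total points * 100
Closure = 173 / 241 * 100
Closure = 0.7178 * 100 = 71.8%

71.8


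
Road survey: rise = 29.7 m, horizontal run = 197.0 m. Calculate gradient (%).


Formula: Gradient = rise / run * 100
Gradient = 29.7 / 197.0 * 100 = 15.1%

15.1


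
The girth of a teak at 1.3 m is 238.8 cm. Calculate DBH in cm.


Formula: DBH = C / pi
DBH = 238.8 / pi
pi = 3.14159...
DBH = 76.0 cm

76.0


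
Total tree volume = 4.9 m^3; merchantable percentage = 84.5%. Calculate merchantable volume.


Formula: MV = V_total * (merchantable_pct / 100)
Merchantable fraction = 84.5% / 100 = 0.845
MV = 4.9 m^3 * 0.845 = 4.141 m^3

4.141


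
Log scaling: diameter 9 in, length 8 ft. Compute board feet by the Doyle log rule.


Doyle: BF = (D - 4)^2 * L / 16
Adjusted diameter = 9 - 4 = 5 in
(D-4)^2 = 5^2 = 25
BF = 25 * 8 / 16 = 13 BF

13


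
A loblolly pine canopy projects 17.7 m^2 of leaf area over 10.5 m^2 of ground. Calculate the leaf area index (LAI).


Formula: LAI = total leaf area / ground area  (dimensionless)
LAI = 17.7 m^2 / 10.5 m^2
LAI = 1.69

1.69


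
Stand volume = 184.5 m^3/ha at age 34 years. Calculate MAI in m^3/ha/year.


Formula: MAI = Total Volume / Stand Age
MAI = 184.5 m^3/ha / 34 years
MAI = 5.43 m^3/ha/year

5.43


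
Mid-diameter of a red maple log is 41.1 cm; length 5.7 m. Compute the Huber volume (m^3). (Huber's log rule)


Huber: V = Am * L,  Am = pi*(Dm/200)^2
Am = pi*(41.1/200)^2 = 0.13267 m^2
V = 0.13267*5.7 = 0.7562 m^3

0.7562


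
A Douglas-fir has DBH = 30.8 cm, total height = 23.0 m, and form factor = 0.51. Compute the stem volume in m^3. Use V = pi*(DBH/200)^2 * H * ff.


Formula: V = pi * (DBH/200)^2 * H * ff
Radius = DBH/200 = 30.8/200 = 0.154 m
Radius^2 = 0.154^2 = 0.023716 m^2
V = pi * 0.023716 * 23.0 * 0.51
V = 0.874 m^3

0.874


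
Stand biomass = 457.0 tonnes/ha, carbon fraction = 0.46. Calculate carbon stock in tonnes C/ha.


Formula: Carbon Stock = Biomass * Carbon Fraction
C = 457.0 t/ha * 0.46
C = 210.2 t C/ha

210.2


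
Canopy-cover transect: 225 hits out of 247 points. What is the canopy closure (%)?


Formula: Canopy closure = covered points / total points * 100
Closure = 225 / 247 * 100
Closure = 0.9109 * 100 = 91.1%

91.1


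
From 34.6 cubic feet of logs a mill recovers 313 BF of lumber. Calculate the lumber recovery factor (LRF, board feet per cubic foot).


Formula: LRF = Lumber Output (BF) / Log Input (ft^3)
LRF = 313 BF / 34.6 ft^3
LRF = 9.05 BF/ft^3

9.05


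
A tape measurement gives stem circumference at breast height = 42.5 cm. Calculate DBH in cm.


Formula: DBH = C / pi
DBH = 42.5 / pi
pi = 3.14159...
DBH = 13.5 cm

13.5


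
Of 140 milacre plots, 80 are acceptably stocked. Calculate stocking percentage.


Formula: Stocking % = stocked plots / total plots * 100
Stocking = 80 / 140 * 100
Stocking = 0.5714 * 100 = 57.1%

57.1


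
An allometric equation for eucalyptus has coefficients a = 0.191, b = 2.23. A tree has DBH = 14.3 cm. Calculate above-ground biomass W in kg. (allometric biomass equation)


Formula: W = a * DBH^b  (allometric power law)
DBH^b = 14.3^2.23 = 377.0504
W = 0.191 * 377.0504 = 72.0 kg

72.0


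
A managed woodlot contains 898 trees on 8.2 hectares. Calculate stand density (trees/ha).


Formula: Stand Density = N_trees / Area_ha
Density = 898 trees / 8.2 ha
Density = 110 trees/ha

110


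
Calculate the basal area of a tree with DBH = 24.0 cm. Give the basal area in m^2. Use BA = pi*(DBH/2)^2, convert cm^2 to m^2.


Formula: BA = pi * (DBH/2)^2 / 10000  (cm^2 to m^2)
Radius = DBH/2 = 24.0/2 = 12.0 cm
BA = pi * 12.0^2 / 10000
   = 452.3893 cm^2 / 10000
   = 0.0452 m^2

0.0452


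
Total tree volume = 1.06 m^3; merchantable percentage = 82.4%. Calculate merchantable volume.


Formula: MV = V_total * (merchantable_pct / 100)
Merchantable fraction = 82.4% / 100 = 0.824
MV = 1.06 m^3 * 0.824 = 0.873 m^3

0.873


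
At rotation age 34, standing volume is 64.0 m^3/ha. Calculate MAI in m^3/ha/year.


Formula: MAI = Total Volume / Stand Age
MAI = 64.0 m^3/ha / 34 years
MAI = 1.88 m^3/ha/year

1.88


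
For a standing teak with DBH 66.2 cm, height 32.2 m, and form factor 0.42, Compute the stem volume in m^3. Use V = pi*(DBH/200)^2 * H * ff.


Formula: V = pi * (DBH/200)^2 * H * ff
Radius = DBH/200 = 66.2/200 = 0.331 m
Radius^2 = 0.331^2 = 0.109561 m^2
V = pi * 0.109561 * 32.2 * 0.42
V = 4.655 m^3

4.655


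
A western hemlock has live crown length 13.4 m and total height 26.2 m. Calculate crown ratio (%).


Formula: Crown Ratio = (Crown Length / Total Height) * 100
CR = (13.4 m / 26.2 m) * 100
CR = 0.5115 * 100 = 51.1%

51.1


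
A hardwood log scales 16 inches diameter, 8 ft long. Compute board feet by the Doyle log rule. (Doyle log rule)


Doyle: BF = (D - 4)^2 * L / 16
Adjusted diameter = 16 - 4 = 12 in
(D-4)^2 = 12^2 = 144
BF = 144 * 8 / 16 = 72 BF

72


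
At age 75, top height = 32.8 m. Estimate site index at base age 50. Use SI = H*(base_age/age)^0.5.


Formula: SI = H_dom * (base_age / age)^0.5
Age ratio = 50 / 75 = 0.66667
sqrt(age_ratio) = 0.8165
SI = 32.8 * 0.8165 = 26.8 m

26.8


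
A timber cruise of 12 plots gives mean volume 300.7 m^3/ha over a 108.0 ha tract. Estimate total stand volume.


Formula: Total Volume = Mean Volume per ha * Total Area
Total Volume = 300.7 m^3/ha * 108.0 ha
Total Volume = 32476 m^3

32476


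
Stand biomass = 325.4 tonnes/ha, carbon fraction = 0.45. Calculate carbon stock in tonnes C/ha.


Formula: Carbon Stock = Biomass * Carbon Fraction
C = 325.4 t/ha * 0.45
C = 146.4 t C/ha

146.4


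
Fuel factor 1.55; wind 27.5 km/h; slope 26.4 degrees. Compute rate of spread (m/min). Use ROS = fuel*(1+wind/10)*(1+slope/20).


Formula: ROS = fuel * (1 + wind/10) * (1 + slope/20)
Wind factor = 1 + 27.5/10 = 3.75
Slope factor = 1 + 26.4/20 = 2.32
ROS = 1.55 * 3.75 * 2.32 = 13.49 m/min

13.49


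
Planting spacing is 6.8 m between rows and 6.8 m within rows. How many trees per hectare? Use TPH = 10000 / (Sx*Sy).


Formula: TPH = 10000 m^2/ha / (spacing_x * spacing_y)
Area per tree = 6.8 m * 6.8 m = 46.24 m^2
TPH = 10000 / 46.24 = 216 trees/ha

216


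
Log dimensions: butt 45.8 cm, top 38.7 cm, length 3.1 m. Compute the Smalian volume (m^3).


Smalian: V = (A1 + A2)/2 * L,  A = pi*(D/200)^2
A1 = pi*(45.8/200)^2 = 0.164748 m^2
A2 = pi*(38.7/200)^2 = 0.117628 m^2
V = (0.164748+0.117628)/2*3.1 = 0.4377 m^3

0.4377


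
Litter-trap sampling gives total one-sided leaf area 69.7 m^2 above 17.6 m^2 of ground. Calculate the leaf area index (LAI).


Formula: LAI = total leaf area / ground area  (dimensionless)
LAI = 69.7 m^2 / 17.6 m^2
LAI = 3.96

3.96


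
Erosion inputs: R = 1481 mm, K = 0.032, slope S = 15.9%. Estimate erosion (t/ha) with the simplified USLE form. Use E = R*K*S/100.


Formula: E = R * K * S / 100  (simplified USLE)
R * K = 1481 * 0.032 = 47.392
E = 47.392 * 15.9 / 100 = 7.54 t/ha

7.54


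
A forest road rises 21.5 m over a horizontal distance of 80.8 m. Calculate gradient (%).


Formula: Gradient = rise / run * 100
Gradient = 21.5 / 80.8 * 100 = 26.6%

26.6


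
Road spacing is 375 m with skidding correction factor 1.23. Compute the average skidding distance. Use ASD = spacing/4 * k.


Formula: ASD = (spacing / 4) * correction
Uncorrected distance = spacing / 4 = 375 / 4 = 93.75 m
ASD = 93.75 * 1.23 = 115 m

115


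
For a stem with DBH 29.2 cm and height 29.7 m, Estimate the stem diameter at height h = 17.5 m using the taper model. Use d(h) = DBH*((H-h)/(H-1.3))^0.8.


Taper: d(h) = DBH * ((H - h) / (H - 1.3))^0.8
Numerator = H - h = 29.7 - 17.5 = 12.2 m
Denominator = H - 1.3 = 29.7 - 1.3 = 28.4 m
Ratio = 12.2 / 28.4 = 0.42958
d = 29.2 * 0.42958^0.8 = 14.9 cm

14.9


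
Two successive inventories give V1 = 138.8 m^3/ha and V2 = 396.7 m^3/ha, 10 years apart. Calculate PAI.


Formula: PAI = (V_T2 - V_T1) / (T2 - T1)
Volume increment = 396.7 - 138.8 = 257.9 m^3/ha
PAI = 257.9 / 10 = 25.79 m^3/ha/year

25.79


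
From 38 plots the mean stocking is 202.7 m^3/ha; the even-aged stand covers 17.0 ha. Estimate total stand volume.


Formula: Total Volume = Mean Volume per ha * Total Area
Total Volume = 202.7 m^3/ha * 17.0 ha
Total Volume = 3446 m^3

3446


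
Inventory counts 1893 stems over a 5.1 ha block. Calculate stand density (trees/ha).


Formula: Stand Density = N_trees / Area_ha
Density = 1893 trees / 5.1 ha
Density = 371 trees/ha

371


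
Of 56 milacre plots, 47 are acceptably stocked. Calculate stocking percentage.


Formula: Stocking % = stocked plots / total plots * 100
Stocking = 47 / 56 * 100
Stocking = 0.8393 * 100 = 83.9%

83.9


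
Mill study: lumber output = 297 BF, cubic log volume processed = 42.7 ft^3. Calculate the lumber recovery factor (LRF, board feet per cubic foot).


Formula: LRF = Lumber Output (BF) / Log Input (ft^3)
LRF = 297 BF / 42.7 ft^3
LRF = 6.96 BF/ft^3

6.96


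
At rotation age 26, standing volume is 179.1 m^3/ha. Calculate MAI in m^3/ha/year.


Formula: MAI = Total Volume / Stand Age
MAI = 179.1 m^3/ha / 26 years
MAI = 6.89 m^3/ha/year

6.89


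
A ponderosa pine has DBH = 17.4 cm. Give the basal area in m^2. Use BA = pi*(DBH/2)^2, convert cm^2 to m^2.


Formula: BA = pi * (DBH/2)^2 / 10000  (cm^2 to m^2)
Radius = DBH/2 = 17.4/2 = 8.7 cm
BA = pi * 8.7^2 / 10000
   = 237.7871 cm^2 / 10000
   = 0.0238 m^2

0.0238


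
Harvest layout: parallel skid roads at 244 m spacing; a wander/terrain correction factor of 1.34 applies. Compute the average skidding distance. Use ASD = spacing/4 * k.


Formula: ASD = (spacing / 4) * correction
Uncorrected distance = spacing / 4 = 244 / 4 = 61 m
ASD = 61 * 1.34 = 82 m

82


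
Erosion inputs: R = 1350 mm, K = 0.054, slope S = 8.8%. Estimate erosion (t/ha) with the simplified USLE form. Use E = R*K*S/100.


Formula: E = R * K * S / 100  (simplified USLE)
R * K = 1350 * 0.054 = 72.9
E = 72.9 * 8.8 / 100 = 6.42 t/ha

6.42


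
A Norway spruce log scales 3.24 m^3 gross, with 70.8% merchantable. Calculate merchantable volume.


Formula: MV = V_total * (merchantable_pct / 100)
Merchantable fraction = 70.8% / 100 = 0.708
MV = 3.24 m^3 * 0.708 = 2.294 m^3

2.294


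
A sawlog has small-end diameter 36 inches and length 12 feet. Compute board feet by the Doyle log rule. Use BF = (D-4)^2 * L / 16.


Doyle: BF = (D - 4)^2 * L / 16
Adjusted diameter = 36 - 4 = 32 in
(D-4)^2 = 32^2 = 1024
BF = 1024 * 12 / 16 = 768 BF

768


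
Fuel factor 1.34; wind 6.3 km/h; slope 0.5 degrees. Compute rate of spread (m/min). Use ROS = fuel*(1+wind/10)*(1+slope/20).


Formula: ROS = fuel * (1 + wind/10) * (1 + slope/20)
Wind factor = 1 + 6.3/10 = 1.63
Slope factor = 1 + 0.5/20 = 1.025
ROS = 1.34 * 1.63 * 1.025 = 2.24 m/min

2.24


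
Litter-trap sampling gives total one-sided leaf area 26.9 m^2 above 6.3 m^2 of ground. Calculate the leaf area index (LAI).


Formula: LAI = total leaf area / ground area  (dimensionless)
LAI = 26.9 m^2 / 6.3 m^2
LAI = 4.27

4.27


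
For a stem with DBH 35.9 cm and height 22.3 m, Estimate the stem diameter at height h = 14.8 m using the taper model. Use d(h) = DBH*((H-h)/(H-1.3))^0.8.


Taper: d(h) = DBH * ((H - h) / (H - 1.3))^0.8
Numerator = H - h = 22.3 - 14.8 = 7.5 m
Denominator = H - 1.3 = 22.3 - 1.3 = 21.0 m
Ratio = 7.5 / 21.0 = 0.35714
d = 35.9 * 0.35714^0.8 = 15.8 cm

15.8


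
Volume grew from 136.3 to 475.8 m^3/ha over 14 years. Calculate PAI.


Formula: PAI = (V_T2 - V_T1) / (T2 - T1)
Volume increment = 475.8 - 136.3 = 339.5 m^3/ha
PAI = 339.5 / 14 = 24.25 m^3/ha/year

24.25


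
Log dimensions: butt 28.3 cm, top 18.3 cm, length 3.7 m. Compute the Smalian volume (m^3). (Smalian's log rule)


Smalian: V = (A1 + A2)/2 * L,  A = pi*(D/200)^2
A1 = pi*(28.3/200)^2 = 0.062902 m^2
A2 = pi*(18.3/200)^2 = 0.026302 m^2
V = (0.062902+0.026302)/2*3.7 = 0.165 m^3

0.165


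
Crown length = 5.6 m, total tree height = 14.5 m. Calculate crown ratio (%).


Formula: Crown Ratio = (Crown Length / Total Height) * 100
CR = (5.6 m / 14.5 m) * 100
CR = 0.3862 * 100 = 38.6%

38.6


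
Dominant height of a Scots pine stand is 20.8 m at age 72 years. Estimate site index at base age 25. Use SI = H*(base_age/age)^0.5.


Formula: SI = H_dom * (base_age / age)^0.5
Age ratio = 25 / 72 = 0.34722
sqrt(age_ratio) = 0.58926
SI = 20.8 * 0.58926 = 12.3 m

12.3


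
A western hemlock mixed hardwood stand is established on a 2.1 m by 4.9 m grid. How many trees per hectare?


Formula: TPH = 10000 m^2/ha / (spacing_x * spacing_y)
Area per tree = 2.1 m * 4.9 m = 10.29 m^2
TPH = 10000 / 10.29 = 972 trees/ha

972


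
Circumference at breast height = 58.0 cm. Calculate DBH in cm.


Formula: DBH = C / pi
DBH = 58.0 / pi
pi = 3.14159...
DBH = 18.5 cm

18.5


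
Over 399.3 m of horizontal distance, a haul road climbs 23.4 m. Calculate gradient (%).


Formula: Gradient = rise / run * 100
Gradient = 23.4 / 399.3 * 100 = 5.9%

5.9


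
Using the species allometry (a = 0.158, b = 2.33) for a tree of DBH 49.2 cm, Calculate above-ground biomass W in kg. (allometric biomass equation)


Formula: W = a * DBH^b  (allometric power law)
DBH^b = 49.2^2.33 = 8755.4544
W = 0.158 * 8755.4544 = 1383.4 kg

1383.4


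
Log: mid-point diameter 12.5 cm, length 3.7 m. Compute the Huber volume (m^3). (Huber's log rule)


Huber: V = Am * L,  Am = pi*(Dm/200)^2
Am = pi*(12.5/200)^2 = 0.012272 m^2
V = 0.012272*3.7 = 0.0454 m^3

0.0454


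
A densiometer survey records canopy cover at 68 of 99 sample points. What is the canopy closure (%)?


Formula: Canopy closure = covered points / total points * 100
Closure = 68 / 99 * 100
Closure = 0.6869 * 100 = 68.7%

68.7


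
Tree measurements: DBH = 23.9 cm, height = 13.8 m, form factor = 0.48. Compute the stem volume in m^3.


Formula: V = pi * (DBH/200)^2 * H * ff
Radius = DBH/200 = 23.9/200 = 0.1195 m
Radius^2 = 0.1195^2 = 0.01428025 m^2
V = pi * 0.01428025 * 13.8 * 0.48
V = 0.297 m^3

0.297


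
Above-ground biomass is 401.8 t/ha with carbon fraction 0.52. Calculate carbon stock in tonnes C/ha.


Formula: Carbon Stock = Biomass * Carbon Fraction
C = 401.8 t/ha * 0.52
C = 208.9 t C/ha

208.9


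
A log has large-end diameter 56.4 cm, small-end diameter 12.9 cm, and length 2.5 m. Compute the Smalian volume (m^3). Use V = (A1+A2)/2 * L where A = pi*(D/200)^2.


Smalian: V = (A1 + A2)/2 * L,  A = pi*(D/200)^2
A1 = pi*(56.4/200)^2 = 0.249832 m^2
A2 = pi*(12.9/200)^2 = 0.01307 m^2
V = (0.249832+0.01307)/2*2.5 = 0.3286 m^3

0.3286


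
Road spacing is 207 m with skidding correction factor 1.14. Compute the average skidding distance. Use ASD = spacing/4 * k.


Formula: ASD = (spacing / 4) * correction
Uncorrected distance = spacing / 4 = 207 / 4 = 51.75 m
ASD = 51.75 * 1.14 = 59 m

59


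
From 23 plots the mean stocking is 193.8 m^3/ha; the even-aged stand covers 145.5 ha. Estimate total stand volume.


Formula: Total Volume = Mean Volume per ha * Total Area
Total Volume = 193.8 m^3/ha * 145.5 ha
Total Volume = 28198 m^3

28198


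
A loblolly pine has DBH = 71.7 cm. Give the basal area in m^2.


Formula: BA = pi * (DBH/2)^2 / 10000  (cm^2 to m^2)
Radius = DBH/2 = 71.7/2 = 35.85 cm
BA = pi * 35.85^2 / 10000
   = 4037.6456 cm^2 / 10000
   = 0.4038 m^2

0.4038


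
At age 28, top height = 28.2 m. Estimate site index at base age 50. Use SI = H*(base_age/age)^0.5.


Formula: SI = H_dom * (base_age / age)^0.5
Age ratio = 50 / 28 = 1.78571
sqrt(age_ratio) = 1.33631
SI = 28.2 * 1.33631 = 37.7 m

37.7


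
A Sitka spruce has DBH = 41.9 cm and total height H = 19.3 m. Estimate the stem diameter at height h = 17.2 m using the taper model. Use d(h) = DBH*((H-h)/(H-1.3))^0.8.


Taper: d(h) = DBH * ((H - h) / (H - 1.3))^0.8
Numerator = H - h = 19.3 - 17.2 = 2.1 m
Denominator = H - 1.3 = 19.3 - 1.3 = 18.0 m
Ratio = 2.1 / 18.0 = 0.11667
d = 41.9 * 0.11667^0.8 = 7.5 cm

7.5


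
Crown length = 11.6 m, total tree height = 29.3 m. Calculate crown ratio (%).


Formula: Crown Ratio = (Crown Length / Total Height) * 100
CR = (11.6 m / 29.3 m) * 100
CR = 0.3959 * 100 = 39.6%

39.6


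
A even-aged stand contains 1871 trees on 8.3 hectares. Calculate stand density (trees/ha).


Formula: Stand Density = N_trees / Area_ha
Density = 1871 trees / 8.3 ha
Density = 225 trees/ha

225


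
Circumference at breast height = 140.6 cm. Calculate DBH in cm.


Formula: DBH = C / pi
DBH = 140.6 / pi
pi = 3.14159...
DBH = 44.8 cm

44.8


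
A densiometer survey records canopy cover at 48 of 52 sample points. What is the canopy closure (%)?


Formula: Canopy closure = covered points / total points * 100
Closure = 48 / 52 * 100
Closure = 0.9231 * 100 = 92.3%

92.3


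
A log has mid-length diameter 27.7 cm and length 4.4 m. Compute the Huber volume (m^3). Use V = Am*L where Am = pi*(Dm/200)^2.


Huber: V = Am * L,  Am = pi*(Dm/200)^2
Am = pi*(27.7/200)^2 = 0.060263 m^2
V = 0.060263*4.4 = 0.2652 m^3

0.2652


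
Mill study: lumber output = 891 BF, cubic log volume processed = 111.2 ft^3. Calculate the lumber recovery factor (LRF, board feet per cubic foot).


Formula: LRF = Lumber Output (BF) / Log Input (ft^3)
LRF = 891 BF / 111.2 ft^3
LRF = 8.01 BF/ft^3

8.01
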